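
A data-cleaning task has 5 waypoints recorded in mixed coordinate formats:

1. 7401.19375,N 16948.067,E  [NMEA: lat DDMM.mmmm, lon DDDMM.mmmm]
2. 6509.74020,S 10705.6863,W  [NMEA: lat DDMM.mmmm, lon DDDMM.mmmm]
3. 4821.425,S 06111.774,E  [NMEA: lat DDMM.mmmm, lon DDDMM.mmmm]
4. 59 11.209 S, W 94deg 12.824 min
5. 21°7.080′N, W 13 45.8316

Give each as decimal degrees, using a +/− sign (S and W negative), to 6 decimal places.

1. 74.019896, 169.801117
2. -65.162337, -107.094772
3. -48.357083, 61.196233
4. -59.186817, -94.213733
5. 21.118000, -13.763860

Point 1:
  Latitude: degrees = first 2 digits = 74, minutes = 1.19375; 74 + 1.19375/60 = 74.0198958
  N ⇒ keep positive
  Longitude: split at 3 digits → 169° and 48.067′; 169 + 48.067/60 = 169.8011167
  E ⇒ keep positive
Point 2:
  Lat: split at 2 digits → 65° and 9.7402′; 65 + 9.7402/60 = 65.1623367
  S ⇒ negate
  Lon: degrees = first 3 digits = 107, minutes = 5.6863; 107 + 5.6863/60 = 107.0947717
  W → negative
Point 3:
  Lat: degrees = first 2 digits = 48, minutes = 21.425; 48 + 21.425/60 = 48.3570833
  S → negative
  Lon: split at 3 digits → 061° and 11.774′; 61 + 11.774/60 = 61.1962333
  E → positive
Point 4:
  φ: 11.209′ = 0.186817°; total 59.1868167
  S → negative
  λ: 94 + 12.824/60 = 94.2137333
  hemisphere W, so the sign is −
Point 5:
  φ: 21 + 7.08/60 = 21.1180000
  N → positive
  λ: 45.8316′ = 0.763860°; total 13.7638600
  W ⇒ negate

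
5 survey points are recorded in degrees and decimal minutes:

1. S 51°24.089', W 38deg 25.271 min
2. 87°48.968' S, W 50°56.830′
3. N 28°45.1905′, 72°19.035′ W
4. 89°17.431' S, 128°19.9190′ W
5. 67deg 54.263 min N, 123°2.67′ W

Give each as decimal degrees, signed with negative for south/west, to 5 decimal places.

1. -51.40148, -38.42118
2. -87.81613, -50.94717
3. 28.75318, -72.31725
4. -89.29052, -128.33198
5. 67.90438, -123.04450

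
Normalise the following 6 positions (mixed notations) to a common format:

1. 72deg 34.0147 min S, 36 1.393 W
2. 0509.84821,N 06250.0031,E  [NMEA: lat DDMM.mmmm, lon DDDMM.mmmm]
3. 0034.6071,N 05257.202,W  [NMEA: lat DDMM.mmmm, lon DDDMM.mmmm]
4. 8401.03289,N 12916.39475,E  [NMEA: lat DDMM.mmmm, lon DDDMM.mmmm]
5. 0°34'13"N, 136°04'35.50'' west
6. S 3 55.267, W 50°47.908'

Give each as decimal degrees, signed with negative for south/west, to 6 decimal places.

1. -72.566912, -36.023217
2. 5.164137, 62.833385
3. 0.576785, -52.953367
4. 84.017215, 129.273246
5. 0.570278, -136.076528
6. -3.921117, -50.798467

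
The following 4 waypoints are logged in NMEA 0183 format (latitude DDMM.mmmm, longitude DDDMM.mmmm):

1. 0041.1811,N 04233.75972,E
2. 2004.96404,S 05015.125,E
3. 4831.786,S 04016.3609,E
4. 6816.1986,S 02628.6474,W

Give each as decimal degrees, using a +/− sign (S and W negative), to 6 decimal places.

1. 0.686352, 42.562662
2. -20.082734, 50.252083
3. -48.529767, 40.272682
4. -68.269977, -26.477457

Point 1:
  Latitude: degrees = first 2 digits = 0, minutes = 41.1811; 0 + 41.1811/60 = 0.6863517
  N ⇒ keep positive
  Longitude: split at 3 digits → 042° and 33.75972′; 42 + 33.75972/60 = 42.5626620
  E → positive
Point 2:
  Latitude: degrees = first 2 digits = 20, minutes = 4.96404; 20 + 4.96404/60 = 20.0827340
  S → negative
  Longitude: split at 3 digits → 050° and 15.125′; 50 + 15.125/60 = 50.2520833
  E → positive
Point 3:
  φ: degrees = first 2 digits = 48, minutes = 31.786; 48 + 31.786/60 = 48.5297667
  S → negative
  λ: split at 3 digits → 040° and 16.3609′; 40 + 16.3609/60 = 40.2726817
  E ⇒ keep positive
Point 4:
  φ: split at 2 digits → 68° and 16.1986′; 68 + 16.1986/60 = 68.2699767
  S ⇒ negate
  λ: split at 3 digits → 026° and 28.6474′; 26 + 28.6474/60 = 26.4774567
  W → negative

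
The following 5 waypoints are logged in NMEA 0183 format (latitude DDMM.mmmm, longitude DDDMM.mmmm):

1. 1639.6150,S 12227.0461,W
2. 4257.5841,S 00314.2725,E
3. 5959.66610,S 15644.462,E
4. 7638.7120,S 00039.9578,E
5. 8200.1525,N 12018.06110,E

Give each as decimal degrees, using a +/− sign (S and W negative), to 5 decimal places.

1. -16.66025, -122.45077
2. -42.95974, 3.23788
3. -59.99444, 156.74103
4. -76.64520, 0.66596
5. 82.00254, 120.30102

Point 1:
  Latitude: degrees = first 2 digits = 16, minutes = 39.615; 16 + 39.615/60 = 16.660250
  hemisphere S, so the sign is −
  Longitude: split at 3 digits → 122° and 27.0461′; 122 + 27.0461/60 = 122.450768
  W → negative
Point 2:
  Latitude: degrees = first 2 digits = 42, minutes = 57.5841; 42 + 57.5841/60 = 42.959735
  hemisphere S, so the sign is −
  λ: split at 3 digits → 003° and 14.2725′; 3 + 14.2725/60 = 3.237875
  E → positive
Point 3:
  Latitude: split at 2 digits → 59° and 59.6661′; 59 + 59.6661/60 = 59.994435
  S ⇒ negate
  Lon: split at 3 digits → 156° and 44.462′; 156 + 44.462/60 = 156.741033
  E ⇒ keep positive
Point 4:
  Lat: degrees = first 2 digits = 76, minutes = 38.712; 76 + 38.712/60 = 76.645200
  hemisphere S, so the sign is −
  λ: degrees = first 3 digits = 0, minutes = 39.9578; 0 + 39.9578/60 = 0.665963
  E → positive
Point 5:
  Latitude: split at 2 digits → 82° and 0.1525′; 82 + 0.1525/60 = 82.002542
  N → positive
  Longitude: degrees = first 3 digits = 120, minutes = 18.0611; 120 + 18.0611/60 = 120.301018
  E → positive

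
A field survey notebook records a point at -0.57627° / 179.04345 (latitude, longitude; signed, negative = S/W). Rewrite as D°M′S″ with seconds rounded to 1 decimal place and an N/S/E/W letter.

0°34′34.6″ S, 179°02′36.4″ E

Latitude is negative → S; |value| = 0.576270
Lat: whole degrees 0; 34.57620′ → 34′ and 34.572″
Lon: whole degrees 179; 2.60700′ → 2′ and 36.420″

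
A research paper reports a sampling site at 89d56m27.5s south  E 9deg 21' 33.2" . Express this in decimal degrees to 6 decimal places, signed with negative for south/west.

-89.940972, 9.359222

Latitude: 56′ + 27.5″ = 56.45833′; 89 + 56.45833/60 = 89.9409722
S → negative
Lon: 9° + 21/60 + 33.2/3600 = 9 + 0.350000 + 0.009222 = 9.3592222
E → positive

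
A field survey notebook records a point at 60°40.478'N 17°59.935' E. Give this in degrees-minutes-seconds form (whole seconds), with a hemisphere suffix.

60°40′29″ N, 17°59′56″ E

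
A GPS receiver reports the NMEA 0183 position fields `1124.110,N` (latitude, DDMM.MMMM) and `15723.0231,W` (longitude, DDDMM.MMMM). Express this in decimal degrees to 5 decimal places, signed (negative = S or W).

Lat: degrees = first 2 digits = 11, minutes = 24.11; 11 + 24.11/60 = 11.401833
N ⇒ keep positive
λ: degrees = first 3 digits = 157, minutes = 23.0231; 157 + 23.0231/60 = 157.383718
W ⇒ negate

11.40183, -157.38372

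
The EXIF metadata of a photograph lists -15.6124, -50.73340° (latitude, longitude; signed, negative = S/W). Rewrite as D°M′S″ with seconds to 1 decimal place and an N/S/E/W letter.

15°36′44.6″ S, 50°44′0.2″ W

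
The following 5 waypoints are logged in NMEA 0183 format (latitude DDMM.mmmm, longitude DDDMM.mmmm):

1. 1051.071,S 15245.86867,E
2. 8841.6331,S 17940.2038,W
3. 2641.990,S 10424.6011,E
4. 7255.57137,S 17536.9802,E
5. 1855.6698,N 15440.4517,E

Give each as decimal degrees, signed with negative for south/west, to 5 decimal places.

1. -10.85118, 152.76448
2. -88.69389, -179.67006
3. -26.69983, 104.41002
4. -72.92619, 175.61634
5. 18.92783, 154.67420

Point 1:
  Latitude: split at 2 digits → 10° and 51.071′; 10 + 51.071/60 = 10.851183
  S ⇒ negate
  Longitude: split at 3 digits → 152° and 45.86867′; 152 + 45.86867/60 = 152.764478
  E → positive
Point 2:
  Latitude: split at 2 digits → 88° and 41.6331′; 88 + 41.6331/60 = 88.693885
  S ⇒ negate
  Lon: split at 3 digits → 179° and 40.2038′; 179 + 40.2038/60 = 179.670063
  W ⇒ negate
Point 3:
  Latitude: split at 2 digits → 26° and 41.99′; 26 + 41.99/60 = 26.699833
  S → negative
  Longitude: degrees = first 3 digits = 104, minutes = 24.6011; 104 + 24.6011/60 = 104.410018
  E ⇒ keep positive
Point 4:
  Lat: split at 2 digits → 72° and 55.57137′; 72 + 55.57137/60 = 72.926190
  S ⇒ negate
  Lon: split at 3 digits → 175° and 36.9802′; 175 + 36.9802/60 = 175.616337
  E ⇒ keep positive
Point 5:
  Lat: degrees = first 2 digits = 18, minutes = 55.6698; 18 + 55.6698/60 = 18.927830
  N → positive
  Lon: degrees = first 3 digits = 154, minutes = 40.4517; 154 + 40.4517/60 = 154.674195
  E ⇒ keep positive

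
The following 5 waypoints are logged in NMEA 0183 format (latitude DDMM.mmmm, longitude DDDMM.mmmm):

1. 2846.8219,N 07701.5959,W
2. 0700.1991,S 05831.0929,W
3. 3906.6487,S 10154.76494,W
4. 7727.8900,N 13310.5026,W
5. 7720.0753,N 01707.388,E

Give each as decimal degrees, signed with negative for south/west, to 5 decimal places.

1. 28.78037, -77.02660
2. -7.00332, -58.51822
3. -39.11081, -101.91275
4. 77.46483, -133.17504
5. 77.33459, 17.12313

Point 1:
  φ: degrees = first 2 digits = 28, minutes = 46.8219; 28 + 46.8219/60 = 28.780365
  N → positive
  Lon: degrees = first 3 digits = 77, minutes = 1.5959; 77 + 1.5959/60 = 77.026598
  W → negative
Point 2:
  Latitude: split at 2 digits → 07° and 0.1991′; 7 + 0.1991/60 = 7.003318
  S ⇒ negate
  Lon: degrees = first 3 digits = 58, minutes = 31.0929; 58 + 31.0929/60 = 58.518215
  W ⇒ negate
Point 3:
  Latitude: degrees = first 2 digits = 39, minutes = 6.6487; 39 + 6.6487/60 = 39.110812
  S → negative
  Lon: split at 3 digits → 101° and 54.76494′; 101 + 54.76494/60 = 101.912749
  hemisphere W, so the sign is −
Point 4:
  φ: split at 2 digits → 77° and 27.89′; 77 + 27.89/60 = 77.464833
  N ⇒ keep positive
  Lon: degrees = first 3 digits = 133, minutes = 10.5026; 133 + 10.5026/60 = 133.175043
  W ⇒ negate
Point 5:
  Lat: split at 2 digits → 77° and 20.0753′; 77 + 20.0753/60 = 77.334588
  N ⇒ keep positive
  Lon: split at 3 digits → 017° and 7.388′; 17 + 7.388/60 = 17.123133
  E → positive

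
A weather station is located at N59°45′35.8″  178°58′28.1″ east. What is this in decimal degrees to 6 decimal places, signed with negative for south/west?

59.759944, 178.974472

Lat: 45′ + 35.8″ = 45.59667′; 59 + 45.59667/60 = 59.7599444
N ⇒ keep positive
Longitude: 178° + 58/60 + 28.1/3600 = 178 + 0.966667 + 0.007806 = 178.9744722
E → positive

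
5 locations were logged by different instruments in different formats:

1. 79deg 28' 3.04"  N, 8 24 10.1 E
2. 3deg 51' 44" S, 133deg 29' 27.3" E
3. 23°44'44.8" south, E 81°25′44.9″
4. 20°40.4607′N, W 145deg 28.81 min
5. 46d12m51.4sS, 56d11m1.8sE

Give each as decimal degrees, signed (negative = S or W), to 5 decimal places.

Point 1:
  Latitude: 79 + 28/60 + 3.04/3600 = 79.467511
  N → positive
  Longitude: 8 + 24/60 + 10.1/3600 = 8.402806
  E ⇒ keep positive
Point 2:
  Lat: 51′ + 44″ = 51.73333′; 3 + 51.73333/60 = 3.862222
  hemisphere S, so the sign is −
  Longitude: 29′ + 27.3″ = 29.45500′; 133 + 29.45500/60 = 133.490917
  E → positive
Point 3:
  φ: 23 + 44/60 + 44.8/3600 = 23.745778
  S → negative
  Lon: 81 + 25/60 + 44.9/3600 = 81.429139
  E → positive
Point 4:
  φ: 40.4607′ = 0.674345°; total 20.674345
  N → positive
  Longitude: 145 + 28.81/60 = 145.480167
  W ⇒ negate
Point 5:
  Lat: 46 + 12/60 + 51.4/3600 = 46.214278
  S → negative
  λ: 56° + 11/60 + 1.8/3600 = 56 + 0.183333 + 0.000500 = 56.183833
  E → positive

1. 79.46751, 8.40281
2. -3.86222, 133.49092
3. -23.74578, 81.42914
4. 20.67435, -145.48017
5. -46.21428, 56.18383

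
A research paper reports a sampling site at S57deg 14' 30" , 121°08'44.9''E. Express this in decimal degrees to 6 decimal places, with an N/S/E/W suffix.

φ: 14′ + 30″ = 14.50000′; 57 + 14.50000/60 = 57.2416667
Lon: 121 + 8/60 + 44.9/3600 = 121.1458056

57.241667° S, 121.145806° E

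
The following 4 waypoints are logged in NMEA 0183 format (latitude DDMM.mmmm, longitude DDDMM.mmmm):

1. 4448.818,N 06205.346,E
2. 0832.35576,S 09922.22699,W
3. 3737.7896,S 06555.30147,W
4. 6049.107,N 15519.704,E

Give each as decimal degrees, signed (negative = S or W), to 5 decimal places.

1. 44.81363, 62.08910
2. -8.53926, -99.37045
3. -37.62983, -65.92169
4. 60.81845, 155.32840

Point 1:
  Latitude: split at 2 digits → 44° and 48.818′; 44 + 48.818/60 = 44.813633
  N → positive
  λ: split at 3 digits → 062° and 5.346′; 62 + 5.346/60 = 62.089100
  E → positive
Point 2:
  Latitude: degrees = first 2 digits = 8, minutes = 32.35576; 8 + 32.35576/60 = 8.539263
  hemisphere S, so the sign is −
  Longitude: degrees = first 3 digits = 99, minutes = 22.22699; 99 + 22.22699/60 = 99.370450
  hemisphere W, so the sign is −
Point 3:
  φ: split at 2 digits → 37° and 37.7896′; 37 + 37.7896/60 = 37.629827
  S → negative
  Lon: degrees = first 3 digits = 65, minutes = 55.30147; 65 + 55.30147/60 = 65.921691
  W ⇒ negate
Point 4:
  φ: degrees = first 2 digits = 60, minutes = 49.107; 60 + 49.107/60 = 60.818450
  N ⇒ keep positive
  λ: split at 3 digits → 155° and 19.704′; 155 + 19.704/60 = 155.328400
  E → positive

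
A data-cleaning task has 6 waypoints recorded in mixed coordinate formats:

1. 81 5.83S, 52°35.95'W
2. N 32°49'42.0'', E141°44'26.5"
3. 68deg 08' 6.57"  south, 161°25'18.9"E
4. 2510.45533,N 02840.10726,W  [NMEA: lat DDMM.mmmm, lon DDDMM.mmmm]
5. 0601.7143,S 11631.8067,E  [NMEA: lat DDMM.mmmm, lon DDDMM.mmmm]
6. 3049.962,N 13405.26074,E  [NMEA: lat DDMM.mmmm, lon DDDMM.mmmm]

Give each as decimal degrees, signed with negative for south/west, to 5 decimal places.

Point 1:
  φ: 5.83′ = 0.097167°; total 81.097167
  S ⇒ negate
  Longitude: 35.95′ = 0.599167°; total 52.599167
  W → negative
Point 2:
  φ: 32° + 49/60 + 42/3600 = 32 + 0.816667 + 0.011667 = 32.828333
  N ⇒ keep positive
  Longitude: 44′ + 26.5″ = 44.44167′; 141 + 44.44167/60 = 141.740694
  E ⇒ keep positive
Point 3:
  Latitude: 68 + 8/60 + 6.57/3600 = 68.135158
  hemisphere S, so the sign is −
  λ: 161° + 25/60 + 18.9/3600 = 161 + 0.416667 + 0.005250 = 161.421917
  E ⇒ keep positive
Point 4:
  Lat: degrees = first 2 digits = 25, minutes = 10.45533; 25 + 10.45533/60 = 25.174256
  N → positive
  Lon: split at 3 digits → 028° and 40.10726′; 28 + 40.10726/60 = 28.668454
  W → negative
Point 5:
  φ: degrees = first 2 digits = 6, minutes = 1.7143; 6 + 1.7143/60 = 6.028572
  S ⇒ negate
  Lon: degrees = first 3 digits = 116, minutes = 31.8067; 116 + 31.8067/60 = 116.530112
  E ⇒ keep positive
Point 6:
  Latitude: degrees = first 2 digits = 30, minutes = 49.962; 30 + 49.962/60 = 30.832700
  N → positive
  Lon: split at 3 digits → 134° and 5.26074′; 134 + 5.26074/60 = 134.087679
  E ⇒ keep positive

1. -81.09717, -52.59917
2. 32.82833, 141.74069
3. -68.13516, 161.42192
4. 25.17426, -28.66845
5. -6.02857, 116.53011
6. 30.83270, 134.08768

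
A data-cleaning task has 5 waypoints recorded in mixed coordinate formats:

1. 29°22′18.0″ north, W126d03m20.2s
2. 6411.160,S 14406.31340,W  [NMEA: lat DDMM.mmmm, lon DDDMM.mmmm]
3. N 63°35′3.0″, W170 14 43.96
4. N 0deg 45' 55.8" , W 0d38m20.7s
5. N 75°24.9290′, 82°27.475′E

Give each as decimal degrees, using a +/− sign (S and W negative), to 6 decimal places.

1. 29.371667, -126.055611
2. -64.186000, -144.105223
3. 63.584167, -170.245544
4. 0.765500, -0.639083
5. 75.415483, 82.457917

Point 1:
  Lat: 22′ + 18″ = 22.30000′; 29 + 22.30000/60 = 29.3716667
  N ⇒ keep positive
  Lon: 126° + 3/60 + 20.2/3600 = 126 + 0.050000 + 0.005611 = 126.0556111
  hemisphere W, so the sign is −
Point 2:
  Latitude: degrees = first 2 digits = 64, minutes = 11.16; 64 + 11.16/60 = 64.1860000
  S ⇒ negate
  λ: degrees = first 3 digits = 144, minutes = 6.3134; 144 + 6.3134/60 = 144.1052233
  hemisphere W, so the sign is −
Point 3:
  Lat: 63° + 35/60 + 3/3600 = 63 + 0.583333 + 0.000833 = 63.5841667
  N ⇒ keep positive
  λ: 14′ + 43.96″ = 14.73267′; 170 + 14.73267/60 = 170.2455444
  W → negative
Point 4:
  Lat: 0 + 45/60 + 55.8/3600 = 0.7655000
  N → positive
  λ: 0 + 38/60 + 20.7/3600 = 0.6390833
  hemisphere W, so the sign is −
Point 5:
  φ: 75 + 24.929/60 = 75.4154833
  N → positive
  Lon: 27.475′ = 0.457917°; total 82.4579167
  E → positive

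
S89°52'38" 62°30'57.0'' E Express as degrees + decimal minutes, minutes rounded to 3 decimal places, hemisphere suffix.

Lat: seconds/60 = 0.63333; minutes = 52 + 0.63333 = 52.63333
λ: seconds/60 = 0.95000; minutes = 30 + 0.95000 = 30.95000

89° 52.633′ S, 62° 30.950′ E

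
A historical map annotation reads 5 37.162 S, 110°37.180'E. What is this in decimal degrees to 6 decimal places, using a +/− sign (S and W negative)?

-5.619367, 110.619667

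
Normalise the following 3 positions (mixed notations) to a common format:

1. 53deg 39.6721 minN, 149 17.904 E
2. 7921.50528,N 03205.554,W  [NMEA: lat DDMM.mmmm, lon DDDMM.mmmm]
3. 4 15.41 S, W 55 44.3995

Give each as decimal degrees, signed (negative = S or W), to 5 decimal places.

1. 53.66120, 149.29840
2. 79.35842, -32.09257
3. -4.25683, -55.73999

Point 1:
  φ: 39.6721′ = 0.661202°; total 53.661202
  N ⇒ keep positive
  λ: 17.904′ = 0.298400°; total 149.298400
  E → positive
Point 2:
  φ: degrees = first 2 digits = 79, minutes = 21.50528; 79 + 21.50528/60 = 79.358421
  N → positive
  Lon: degrees = first 3 digits = 32, minutes = 5.554; 32 + 5.554/60 = 32.092567
  W → negative
Point 3:
  Latitude: 15.41′ = 0.256833°; total 4.256833
  S → negative
  Longitude: 44.3995′ = 0.739992°; total 55.739992
  W → negative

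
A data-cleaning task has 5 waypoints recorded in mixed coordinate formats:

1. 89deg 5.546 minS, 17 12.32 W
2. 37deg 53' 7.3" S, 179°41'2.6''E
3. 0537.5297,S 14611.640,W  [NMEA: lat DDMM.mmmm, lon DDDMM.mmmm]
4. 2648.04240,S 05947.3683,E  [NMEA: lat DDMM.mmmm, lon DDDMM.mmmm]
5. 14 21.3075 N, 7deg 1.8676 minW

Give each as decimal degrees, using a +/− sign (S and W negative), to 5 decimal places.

Point 1:
  Latitude: 89 + 5.546/60 = 89.092433
  S → negative
  Lon: 12.32′ = 0.205333°; total 17.205333
  W → negative
Point 2:
  Lat: 37 + 53/60 + 7.3/3600 = 37.885361
  S → negative
  λ: 41′ + 2.6″ = 41.04333′; 179 + 41.04333/60 = 179.684056
  E ⇒ keep positive
Point 3:
  φ: split at 2 digits → 05° and 37.5297′; 5 + 37.5297/60 = 5.625495
  S → negative
  Longitude: degrees = first 3 digits = 146, minutes = 11.64; 146 + 11.64/60 = 146.194000
  W ⇒ negate
Point 4:
  φ: split at 2 digits → 26° and 48.0424′; 26 + 48.0424/60 = 26.800707
  S ⇒ negate
  Longitude: degrees = first 3 digits = 59, minutes = 47.3683; 59 + 47.3683/60 = 59.789472
  E → positive
Point 5:
  φ: 21.3075′ = 0.355125°; total 14.355125
  N ⇒ keep positive
  λ: 1.8676′ = 0.031127°; total 7.031127
  W ⇒ negate

1. -89.09243, -17.20533
2. -37.88536, 179.68406
3. -5.62550, -146.19400
4. -26.80071, 59.78947
5. 14.35513, -7.03113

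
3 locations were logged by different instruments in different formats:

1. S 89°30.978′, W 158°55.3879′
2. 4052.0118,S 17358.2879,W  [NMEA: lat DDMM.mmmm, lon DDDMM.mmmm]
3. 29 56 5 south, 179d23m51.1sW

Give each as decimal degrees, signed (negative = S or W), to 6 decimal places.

1. -89.516300, -158.923132
2. -40.866863, -173.971465
3. -29.934722, -179.397528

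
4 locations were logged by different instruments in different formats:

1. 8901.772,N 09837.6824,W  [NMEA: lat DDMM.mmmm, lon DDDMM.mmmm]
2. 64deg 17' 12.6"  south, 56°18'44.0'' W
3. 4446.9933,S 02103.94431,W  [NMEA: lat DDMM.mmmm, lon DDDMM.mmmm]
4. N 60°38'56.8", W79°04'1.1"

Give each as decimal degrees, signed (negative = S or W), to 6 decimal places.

1. 89.029533, -98.628040
2. -64.286833, -56.312222
3. -44.783222, -21.065739
4. 60.649111, -79.066972

Point 1:
  Latitude: degrees = first 2 digits = 89, minutes = 1.772; 89 + 1.772/60 = 89.0295333
  N → positive
  λ: degrees = first 3 digits = 98, minutes = 37.6824; 98 + 37.6824/60 = 98.6280400
  W ⇒ negate
Point 2:
  Lat: 17′ + 12.6″ = 17.21000′; 64 + 17.21000/60 = 64.2868333
  S → negative
  λ: 56 + 18/60 + 44/3600 = 56.3122222
  W ⇒ negate
Point 3:
  φ: degrees = first 2 digits = 44, minutes = 46.9933; 44 + 46.9933/60 = 44.7832217
  S ⇒ negate
  λ: split at 3 digits → 021° and 3.94431′; 21 + 3.94431/60 = 21.0657385
  W ⇒ negate
Point 4:
  Latitude: 60° + 38/60 + 56.8/3600 = 60 + 0.633333 + 0.015778 = 60.6491111
  N ⇒ keep positive
  Lon: 4′ + 1.1″ = 4.01833′; 79 + 4.01833/60 = 79.0669722
  W ⇒ negate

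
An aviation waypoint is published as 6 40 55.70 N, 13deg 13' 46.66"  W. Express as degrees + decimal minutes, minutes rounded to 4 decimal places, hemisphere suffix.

φ: seconds/60 = 0.92833; minutes = 40 + 0.92833 = 40.928333
Longitude: seconds/60 = 0.77767; minutes = 13 + 0.77767 = 13.777667

6° 40.9283′ N, 13° 13.7777′ W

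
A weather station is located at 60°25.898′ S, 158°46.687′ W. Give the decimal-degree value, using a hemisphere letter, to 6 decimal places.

Latitude: 25.898′ = 0.431633°; total 60.4316333
λ: 46.687′ = 0.778117°; total 158.7781167

60.431633° S, 158.778117° W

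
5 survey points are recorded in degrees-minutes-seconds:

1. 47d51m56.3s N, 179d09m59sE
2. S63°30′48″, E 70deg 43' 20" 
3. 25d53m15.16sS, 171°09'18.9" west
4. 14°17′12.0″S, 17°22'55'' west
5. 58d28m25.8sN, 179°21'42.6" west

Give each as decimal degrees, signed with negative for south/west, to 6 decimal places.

1. 47.865639, 179.166389
2. -63.513333, 70.722222
3. -25.887544, -171.155250
4. -14.286667, -17.381944
5. 58.473833, -179.361833

Point 1:
  φ: 51′ + 56.3″ = 51.93833′; 47 + 51.93833/60 = 47.8656389
  N → positive
  λ: 179 + 9/60 + 59/3600 = 179.1663889
  E ⇒ keep positive
Point 2:
  Latitude: 63 + 30/60 + 48/3600 = 63.5133333
  S ⇒ negate
  Lon: 43′ + 20″ = 43.33333′; 70 + 43.33333/60 = 70.7222222
  E ⇒ keep positive
Point 3:
  Lat: 25 + 53/60 + 15.16/3600 = 25.8875444
  S ⇒ negate
  λ: 171° + 9/60 + 18.9/3600 = 171 + 0.150000 + 0.005250 = 171.1552500
  W → negative
Point 4:
  Latitude: 14 + 17/60 + 12/3600 = 14.2866667
  S ⇒ negate
  Lon: 17° + 22/60 + 55/3600 = 17 + 0.366667 + 0.015278 = 17.3819444
  W ⇒ negate
Point 5:
  Latitude: 28′ + 25.8″ = 28.43000′; 58 + 28.43000/60 = 58.4738333
  N → positive
  Lon: 179° + 21/60 + 42.6/3600 = 179 + 0.350000 + 0.011833 = 179.3618333
  W ⇒ negate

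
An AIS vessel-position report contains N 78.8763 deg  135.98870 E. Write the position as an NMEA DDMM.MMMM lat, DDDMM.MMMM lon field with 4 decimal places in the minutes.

7852.5780,N / 13559.3220,E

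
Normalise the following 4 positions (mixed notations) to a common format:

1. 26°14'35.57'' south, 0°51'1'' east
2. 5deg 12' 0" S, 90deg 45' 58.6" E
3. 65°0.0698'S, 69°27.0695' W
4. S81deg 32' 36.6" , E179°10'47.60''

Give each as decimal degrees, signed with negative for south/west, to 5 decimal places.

Point 1:
  Latitude: 26° + 14/60 + 35.57/3600 = 26 + 0.233333 + 0.009881 = 26.243214
  S → negative
  Lon: 51′ + 1″ = 51.01667′; 0 + 51.01667/60 = 0.850278
  E → positive
Point 2:
  Latitude: 5° + 12/60 + 0/3600 = 5 + 0.200000 + 0.000000 = 5.200000
  S → negative
  Longitude: 90 + 45/60 + 58.6/3600 = 90.766278
  E ⇒ keep positive
Point 3:
  Latitude: 0.0698′ = 0.001163°; total 65.001163
  S ⇒ negate
  Lon: 27.0695′ = 0.451158°; total 69.451158
  hemisphere W, so the sign is −
Point 4:
  φ: 32′ + 36.6″ = 32.61000′; 81 + 32.61000/60 = 81.543500
  hemisphere S, so the sign is −
  Longitude: 179° + 10/60 + 47.6/3600 = 179 + 0.166667 + 0.013222 = 179.179889
  E ⇒ keep positive

1. -26.24321, 0.85028
2. -5.20000, 90.76628
3. -65.00116, -69.45116
4. -81.54350, 179.17989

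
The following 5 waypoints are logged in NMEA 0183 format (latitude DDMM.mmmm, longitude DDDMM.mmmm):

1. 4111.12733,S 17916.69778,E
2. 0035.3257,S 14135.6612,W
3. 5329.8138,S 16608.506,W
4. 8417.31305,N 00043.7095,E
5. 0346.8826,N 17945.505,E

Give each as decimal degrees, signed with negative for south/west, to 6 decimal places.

1. -41.185456, 179.278296
2. -0.588762, -141.594353
3. -53.496897, -166.141767
4. 84.288551, 0.728492
5. 3.781377, 179.758417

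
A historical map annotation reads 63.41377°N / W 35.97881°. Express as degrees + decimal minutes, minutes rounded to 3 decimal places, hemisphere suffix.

63° 24.826′ N, 35° 58.729′ W

φ: minutes = (63.413770 − 63) × 60 = 24.82620
λ: 35° + 0.978810 × 60 = 35° 58.72860′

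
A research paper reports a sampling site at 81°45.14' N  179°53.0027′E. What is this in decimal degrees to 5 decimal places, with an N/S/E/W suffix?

81.75233° N, 179.88338° E

φ: 81 + 45.14/60 = 81.752333
λ: 179 + 53.0027/60 = 179.883378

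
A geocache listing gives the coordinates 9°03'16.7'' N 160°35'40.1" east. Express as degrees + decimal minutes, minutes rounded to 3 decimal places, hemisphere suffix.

Lat: 3 + 16.7/60 = 3.27833′
Longitude: 35 + 40.1/60 = 35.66833′

9° 3.278′ N, 160° 35.668′ E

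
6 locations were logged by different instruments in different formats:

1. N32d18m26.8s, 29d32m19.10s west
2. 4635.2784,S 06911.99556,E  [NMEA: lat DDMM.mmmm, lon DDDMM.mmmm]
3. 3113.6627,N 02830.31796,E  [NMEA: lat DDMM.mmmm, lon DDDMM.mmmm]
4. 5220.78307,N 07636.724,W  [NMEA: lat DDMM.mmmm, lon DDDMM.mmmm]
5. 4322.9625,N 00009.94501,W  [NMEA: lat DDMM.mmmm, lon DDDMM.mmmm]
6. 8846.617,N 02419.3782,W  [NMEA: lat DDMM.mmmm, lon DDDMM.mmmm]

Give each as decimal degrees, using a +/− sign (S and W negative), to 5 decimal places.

Point 1:
  φ: 32 + 18/60 + 26.8/3600 = 32.307444
  N ⇒ keep positive
  Longitude: 29 + 32/60 + 19.1/3600 = 29.538639
  hemisphere W, so the sign is −
Point 2:
  Lat: degrees = first 2 digits = 46, minutes = 35.2784; 46 + 35.2784/60 = 46.587973
  S → negative
  Lon: split at 3 digits → 069° and 11.99556′; 69 + 11.99556/60 = 69.199926
  E ⇒ keep positive
Point 3:
  φ: split at 2 digits → 31° and 13.6627′; 31 + 13.6627/60 = 31.227712
  N ⇒ keep positive
  λ: split at 3 digits → 028° and 30.31796′; 28 + 30.31796/60 = 28.505299
  E ⇒ keep positive
Point 4:
  Latitude: split at 2 digits → 52° and 20.78307′; 52 + 20.78307/60 = 52.346385
  N ⇒ keep positive
  λ: split at 3 digits → 076° and 36.724′; 76 + 36.724/60 = 76.612067
  hemisphere W, so the sign is −
Point 5:
  Latitude: degrees = first 2 digits = 43, minutes = 22.9625; 43 + 22.9625/60 = 43.382708
  N → positive
  Lon: degrees = first 3 digits = 0, minutes = 9.94501; 0 + 9.94501/60 = 0.165750
  hemisphere W, so the sign is −
Point 6:
  Latitude: split at 2 digits → 88° and 46.617′; 88 + 46.617/60 = 88.776950
  N ⇒ keep positive
  Longitude: degrees = first 3 digits = 24, minutes = 19.3782; 24 + 19.3782/60 = 24.322970
  W ⇒ negate

1. 32.30744, -29.53864
2. -46.58797, 69.19993
3. 31.22771, 28.50530
4. 52.34638, -76.61207
5. 43.38271, -0.16575
6. 88.77695, -24.32297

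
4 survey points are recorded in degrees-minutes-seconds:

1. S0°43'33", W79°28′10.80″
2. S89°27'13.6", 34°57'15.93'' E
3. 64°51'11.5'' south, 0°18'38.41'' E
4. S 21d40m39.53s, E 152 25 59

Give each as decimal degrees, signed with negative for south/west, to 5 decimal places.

1. -0.72583, -79.46967
2. -89.45378, 34.95443
3. -64.85319, 0.31067
4. -21.67765, 152.43306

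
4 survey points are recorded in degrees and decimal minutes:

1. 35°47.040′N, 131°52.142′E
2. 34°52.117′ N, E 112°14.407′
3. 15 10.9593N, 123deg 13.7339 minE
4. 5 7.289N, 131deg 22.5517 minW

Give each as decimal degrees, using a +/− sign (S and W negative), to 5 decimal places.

1. 35.78400, 131.86903
2. 34.86862, 112.24012
3. 15.18266, 123.22890
4. 5.12148, -131.37586

Point 1:
  Lat: 47.04′ = 0.784000°; total 35.784000
  N ⇒ keep positive
  Lon: 52.142′ = 0.869033°; total 131.869033
  E → positive
Point 2:
  Lat: 34 + 52.117/60 = 34.868617
  N ⇒ keep positive
  Longitude: 14.407′ = 0.240117°; total 112.240117
  E ⇒ keep positive
Point 3:
  φ: 10.9593′ = 0.182655°; total 15.182655
  N → positive
  λ: 13.7339′ = 0.228898°; total 123.228898
  E → positive
Point 4:
  Lat: 5 + 7.289/60 = 5.121483
  N ⇒ keep positive
  Lon: 22.5517′ = 0.375862°; total 131.375862
  W ⇒ negate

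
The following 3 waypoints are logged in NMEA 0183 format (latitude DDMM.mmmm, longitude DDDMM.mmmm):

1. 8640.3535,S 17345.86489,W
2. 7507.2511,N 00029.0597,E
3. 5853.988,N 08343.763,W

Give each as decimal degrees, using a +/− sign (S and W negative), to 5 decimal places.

Point 1:
  φ: degrees = first 2 digits = 86, minutes = 40.3535; 86 + 40.3535/60 = 86.672558
  S → negative
  Lon: split at 3 digits → 173° and 45.86489′; 173 + 45.86489/60 = 173.764415
  W ⇒ negate
Point 2:
  φ: split at 2 digits → 75° and 7.2511′; 75 + 7.2511/60 = 75.120852
  N ⇒ keep positive
  λ: split at 3 digits → 000° and 29.0597′; 0 + 29.0597/60 = 0.484328
  E ⇒ keep positive
Point 3:
  Lat: split at 2 digits → 58° and 53.988′; 58 + 53.988/60 = 58.899800
  N → positive
  Longitude: split at 3 digits → 083° and 43.763′; 83 + 43.763/60 = 83.729383
  W → negative

1. -86.67256, -173.76441
2. 75.12085, 0.48433
3. 58.89980, -83.72938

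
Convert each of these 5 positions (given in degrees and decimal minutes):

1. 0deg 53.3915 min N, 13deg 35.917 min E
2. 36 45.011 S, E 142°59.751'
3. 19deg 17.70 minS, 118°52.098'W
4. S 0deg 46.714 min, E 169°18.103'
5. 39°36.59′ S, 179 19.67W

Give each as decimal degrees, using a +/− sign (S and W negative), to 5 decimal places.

Point 1:
  Latitude: 0 + 53.3915/60 = 0.889858
  N ⇒ keep positive
  λ: 13 + 35.917/60 = 13.598617
  E ⇒ keep positive
Point 2:
  Latitude: 45.011′ = 0.750183°; total 36.750183
  hemisphere S, so the sign is −
  Longitude: 142 + 59.751/60 = 142.995850
  E → positive
Point 3:
  φ: 17.7′ = 0.295000°; total 19.295000
  hemisphere S, so the sign is −
  Longitude: 52.098′ = 0.868300°; total 118.868300
  W ⇒ negate
Point 4:
  Latitude: 0 + 46.714/60 = 0.778567
  hemisphere S, so the sign is −
  Lon: 18.103′ = 0.301717°; total 169.301717
  E → positive
Point 5:
  Lat: 36.59′ = 0.609833°; total 39.609833
  hemisphere S, so the sign is −
  Lon: 179 + 19.67/60 = 179.327833
  hemisphere W, so the sign is −

1. 0.88986, 13.59862
2. -36.75018, 142.99585
3. -19.29500, -118.86830
4. -0.77857, 169.30172
5. -39.60983, -179.32783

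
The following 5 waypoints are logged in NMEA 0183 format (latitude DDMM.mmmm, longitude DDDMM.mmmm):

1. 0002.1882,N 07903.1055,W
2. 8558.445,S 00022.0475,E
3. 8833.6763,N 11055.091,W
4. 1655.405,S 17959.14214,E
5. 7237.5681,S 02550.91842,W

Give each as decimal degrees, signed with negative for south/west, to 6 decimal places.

1. 0.036470, -79.051758
2. -85.974083, 0.367458
3. 88.561272, -110.918183
4. -16.923417, 179.985702
5. -72.626135, -25.848640

Point 1:
  Latitude: degrees = first 2 digits = 0, minutes = 2.1882; 0 + 2.1882/60 = 0.0364700
  N → positive
  Lon: split at 3 digits → 079° and 3.1055′; 79 + 3.1055/60 = 79.0517583
  hemisphere W, so the sign is −
Point 2:
  Latitude: split at 2 digits → 85° and 58.445′; 85 + 58.445/60 = 85.9740833
  hemisphere S, so the sign is −
  Longitude: split at 3 digits → 000° and 22.0475′; 0 + 22.0475/60 = 0.3674583
  E ⇒ keep positive
Point 3:
  Lat: degrees = first 2 digits = 88, minutes = 33.6763; 88 + 33.6763/60 = 88.5612717
  N ⇒ keep positive
  λ: split at 3 digits → 110° and 55.091′; 110 + 55.091/60 = 110.9181833
  hemisphere W, so the sign is −
Point 4:
  φ: split at 2 digits → 16° and 55.405′; 16 + 55.405/60 = 16.9234167
  S ⇒ negate
  λ: split at 3 digits → 179° and 59.14214′; 179 + 59.14214/60 = 179.9857023
  E → positive
Point 5:
  Latitude: split at 2 digits → 72° and 37.5681′; 72 + 37.5681/60 = 72.6261350
  S → negative
  λ: split at 3 digits → 025° and 50.91842′; 25 + 50.91842/60 = 25.8486403
  hemisphere W, so the sign is −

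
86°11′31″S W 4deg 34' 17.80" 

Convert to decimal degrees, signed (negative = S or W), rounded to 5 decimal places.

-86.19194, -4.57161

Lat: 86° + 11/60 + 31/3600 = 86 + 0.183333 + 0.008611 = 86.191944
hemisphere S, so the sign is −
λ: 34′ + 17.8″ = 34.29667′; 4 + 34.29667/60 = 4.571611
W → negative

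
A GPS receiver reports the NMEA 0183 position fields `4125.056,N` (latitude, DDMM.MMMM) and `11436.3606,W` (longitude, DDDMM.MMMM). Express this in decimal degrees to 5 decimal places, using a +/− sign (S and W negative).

41.41760, -114.60601

Latitude: degrees = first 2 digits = 41, minutes = 25.056; 41 + 25.056/60 = 41.417600
N → positive
Lon: degrees = first 3 digits = 114, minutes = 36.3606; 114 + 36.3606/60 = 114.606010
hemisphere W, so the sign is −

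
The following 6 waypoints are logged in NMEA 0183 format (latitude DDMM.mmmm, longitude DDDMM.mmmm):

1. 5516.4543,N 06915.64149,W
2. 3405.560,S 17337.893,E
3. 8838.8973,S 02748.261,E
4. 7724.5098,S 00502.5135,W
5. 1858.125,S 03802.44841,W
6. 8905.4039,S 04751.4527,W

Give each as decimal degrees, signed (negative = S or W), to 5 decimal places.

1. 55.27424, -69.26069
2. -34.09267, 173.63155
3. -88.64829, 27.80435
4. -77.40850, -5.04189
5. -18.96875, -38.04081
6. -89.09007, -47.85755

Point 1:
  Lat: degrees = first 2 digits = 55, minutes = 16.4543; 55 + 16.4543/60 = 55.274238
  N → positive
  Lon: degrees = first 3 digits = 69, minutes = 15.64149; 69 + 15.64149/60 = 69.260692
  W ⇒ negate
Point 2:
  φ: split at 2 digits → 34° and 5.56′; 34 + 5.56/60 = 34.092667
  S → negative
  λ: split at 3 digits → 173° and 37.893′; 173 + 37.893/60 = 173.631550
  E ⇒ keep positive
Point 3:
  Lat: degrees = first 2 digits = 88, minutes = 38.8973; 88 + 38.8973/60 = 88.648288
  S ⇒ negate
  λ: split at 3 digits → 027° and 48.261′; 27 + 48.261/60 = 27.804350
  E → positive
Point 4:
  Latitude: split at 2 digits → 77° and 24.5098′; 77 + 24.5098/60 = 77.408497
  S → negative
  Lon: degrees = first 3 digits = 5, minutes = 2.5135; 5 + 2.5135/60 = 5.041892
  W → negative
Point 5:
  Lat: degrees = first 2 digits = 18, minutes = 58.125; 18 + 58.125/60 = 18.968750
  hemisphere S, so the sign is −
  Longitude: degrees = first 3 digits = 38, minutes = 2.44841; 38 + 2.44841/60 = 38.040807
  W ⇒ negate
Point 6:
  Lat: split at 2 digits → 89° and 5.4039′; 89 + 5.4039/60 = 89.090065
  S → negative
  Longitude: split at 3 digits → 047° and 51.4527′; 47 + 51.4527/60 = 47.857545
  hemisphere W, so the sign is −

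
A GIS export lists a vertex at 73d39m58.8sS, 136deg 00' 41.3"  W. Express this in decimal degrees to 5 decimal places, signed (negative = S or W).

Lat: 39′ + 58.8″ = 39.98000′; 73 + 39.98000/60 = 73.666333
hemisphere S, so the sign is −
Lon: 136 + 0/60 + 41.3/3600 = 136.011472
W ⇒ negate

-73.66633, -136.01147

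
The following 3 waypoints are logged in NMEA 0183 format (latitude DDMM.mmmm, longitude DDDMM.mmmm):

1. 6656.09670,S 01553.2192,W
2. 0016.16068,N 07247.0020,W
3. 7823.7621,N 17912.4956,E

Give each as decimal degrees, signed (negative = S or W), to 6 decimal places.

Point 1:
  Lat: split at 2 digits → 66° and 56.0967′; 66 + 56.0967/60 = 66.9349450
  hemisphere S, so the sign is −
  Longitude: degrees = first 3 digits = 15, minutes = 53.2192; 15 + 53.2192/60 = 15.8869867
  W ⇒ negate
Point 2:
  φ: degrees = first 2 digits = 0, minutes = 16.16068; 0 + 16.16068/60 = 0.2693447
  N ⇒ keep positive
  Lon: degrees = first 3 digits = 72, minutes = 47.002; 72 + 47.002/60 = 72.7833667
  W ⇒ negate
Point 3:
  φ: split at 2 digits → 78° and 23.7621′; 78 + 23.7621/60 = 78.3960350
  N ⇒ keep positive
  Longitude: split at 3 digits → 179° and 12.4956′; 179 + 12.4956/60 = 179.2082600
  E ⇒ keep positive

1. -66.934945, -15.886987
2. 0.269345, -72.783367
3. 78.396035, 179.208260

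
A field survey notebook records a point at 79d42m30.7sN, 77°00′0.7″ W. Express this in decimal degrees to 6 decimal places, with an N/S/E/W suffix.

79.708528° N, 77.000194° W

Lat: 79 + 42/60 + 30.7/3600 = 79.7085278
Lon: 0′ + 0.7″ = 0.01167′; 77 + 0.01167/60 = 77.0001944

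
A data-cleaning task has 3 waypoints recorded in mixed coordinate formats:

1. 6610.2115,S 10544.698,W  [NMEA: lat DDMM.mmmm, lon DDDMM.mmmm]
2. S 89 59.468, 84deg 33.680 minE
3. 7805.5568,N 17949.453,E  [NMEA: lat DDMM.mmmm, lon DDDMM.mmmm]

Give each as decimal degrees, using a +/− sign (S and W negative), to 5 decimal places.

1. -66.17019, -105.74497
2. -89.99113, 84.56133
3. 78.09261, 179.82422

Point 1:
  Latitude: degrees = first 2 digits = 66, minutes = 10.2115; 66 + 10.2115/60 = 66.170192
  S ⇒ negate
  λ: degrees = first 3 digits = 105, minutes = 44.698; 105 + 44.698/60 = 105.744967
  W → negative
Point 2:
  Lat: 89 + 59.468/60 = 89.991133
  hemisphere S, so the sign is −
  Longitude: 33.68′ = 0.561333°; total 84.561333
  E ⇒ keep positive
Point 3:
  Latitude: split at 2 digits → 78° and 5.5568′; 78 + 5.5568/60 = 78.092613
  N → positive
  λ: degrees = first 3 digits = 179, minutes = 49.453; 179 + 49.453/60 = 179.824217
  E → positive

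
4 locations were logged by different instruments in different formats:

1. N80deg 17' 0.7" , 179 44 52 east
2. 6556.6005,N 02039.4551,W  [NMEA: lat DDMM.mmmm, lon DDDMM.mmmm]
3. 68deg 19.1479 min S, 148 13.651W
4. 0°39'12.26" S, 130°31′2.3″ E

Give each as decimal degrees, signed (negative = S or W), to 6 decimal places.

1. 80.283528, 179.747778
2. 65.943342, -20.657585
3. -68.319132, -148.227517
4. -0.653406, 130.517306

Point 1:
  Lat: 17′ + 0.7″ = 17.01167′; 80 + 17.01167/60 = 80.2835278
  N ⇒ keep positive
  Lon: 44′ + 52″ = 44.86667′; 179 + 44.86667/60 = 179.7477778
  E → positive
Point 2:
  φ: degrees = first 2 digits = 65, minutes = 56.6005; 65 + 56.6005/60 = 65.9433417
  N → positive
  Longitude: split at 3 digits → 020° and 39.4551′; 20 + 39.4551/60 = 20.6575850
  hemisphere W, so the sign is −
Point 3:
  Lat: 68 + 19.1479/60 = 68.3191317
  S ⇒ negate
  λ: 13.651′ = 0.227517°; total 148.2275167
  hemisphere W, so the sign is −
Point 4:
  Lat: 39′ + 12.26″ = 39.20433′; 0 + 39.20433/60 = 0.6534056
  S → negative
  λ: 130° + 31/60 + 2.3/3600 = 130 + 0.516667 + 0.000639 = 130.5173056
  E ⇒ keep positive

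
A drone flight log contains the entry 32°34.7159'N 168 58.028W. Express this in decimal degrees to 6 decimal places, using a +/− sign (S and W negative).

32.578598, -168.967133

Lat: 32 + 34.7159/60 = 32.5785983
N ⇒ keep positive
λ: 58.028′ = 0.967133°; total 168.9671333
hemisphere W, so the sign is −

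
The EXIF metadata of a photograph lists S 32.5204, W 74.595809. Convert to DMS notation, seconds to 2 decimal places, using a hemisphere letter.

φ: 0.520400° → 31.22400′; 0.22400 × 60 = 13.4400″
Longitude: 0.595809° → 35.74854′; 0.74854 × 60 = 44.9124″

32°31′13.44″ S, 74°35′44.91″ W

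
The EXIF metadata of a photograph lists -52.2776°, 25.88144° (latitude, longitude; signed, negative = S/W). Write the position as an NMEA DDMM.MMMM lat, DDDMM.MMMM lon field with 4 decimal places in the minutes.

5216.6560,S / 02552.8864,E

Latitude is negative → S; |value| = 52.277600
Latitude: 52° + 0.277600 × 60 = 52° 16.656000′
Lon: minutes = (25.881440 − 25) × 60 = 52.886400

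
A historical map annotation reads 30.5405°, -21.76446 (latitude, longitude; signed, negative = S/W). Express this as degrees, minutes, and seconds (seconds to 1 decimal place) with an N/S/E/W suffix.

φ: 0.540500° → 32.43000′; 0.43000 × 60 = 25.800″
Longitude is negative → W; |value| = 21.764460
λ: 0.764460° → 45.86760′; 0.86760 × 60 = 52.056″

30°32′25.8″ N, 21°45′52.1″ W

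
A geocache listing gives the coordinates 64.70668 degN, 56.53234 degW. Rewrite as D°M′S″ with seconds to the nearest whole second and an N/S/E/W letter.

64°42′24″ N, 56°31′56″ W

Latitude: 0.706680 × 60 = 42.40080′ → 42′, remainder × 60 = 24.05″
λ: 0.532340 × 60 = 31.94040′ → 31′, remainder × 60 = 56.42″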